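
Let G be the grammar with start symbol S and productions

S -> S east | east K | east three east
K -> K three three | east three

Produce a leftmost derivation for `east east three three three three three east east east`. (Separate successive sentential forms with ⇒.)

S ⇒ S east ⇒ S east east ⇒ S east east east ⇒ east K east east east ⇒ east K three three east east east ⇒ east K three three three three east east east ⇒ east east three three three three three east east east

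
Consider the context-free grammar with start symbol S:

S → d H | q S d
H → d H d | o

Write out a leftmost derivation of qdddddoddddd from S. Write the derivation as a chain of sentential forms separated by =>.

S=>qSd=>qdHd=>qddHdd=>qdddHddd=>qddddHdddd=>qdddddHddddd=>qdddddoddddd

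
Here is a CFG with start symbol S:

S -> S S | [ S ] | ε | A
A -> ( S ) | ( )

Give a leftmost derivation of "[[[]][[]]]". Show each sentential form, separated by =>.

S => [S] => [SS] => [SSS] => [[S]SS] => [[[S]]SS] => [[[]]SS] => [[[]]S] => [[[]][S]] => [[[]][[S]]] => [[[]][[]]]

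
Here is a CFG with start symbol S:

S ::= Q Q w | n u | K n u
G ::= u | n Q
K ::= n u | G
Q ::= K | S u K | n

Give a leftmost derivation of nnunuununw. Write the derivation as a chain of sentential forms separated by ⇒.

S ⇒ QQw ⇒ SuKQw ⇒ KnuuKQw ⇒ GnuuKQw ⇒ nQnuuKQw ⇒ nKnuuKQw ⇒ nnunuuKQw ⇒ nnunuunuQw ⇒ nnunuununw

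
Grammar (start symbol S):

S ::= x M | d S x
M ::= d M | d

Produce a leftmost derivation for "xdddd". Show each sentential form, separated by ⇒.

S ⇒ xM   [S ::= x M]
xM ⇒ xdM   [M ::= d M]
xdM ⇒ xddM   [M ::= d M]
xddM ⇒ xdddM   [M ::= d M]
xdddM ⇒ xdddd   [M ::= d]

S⇒xM⇒xdM⇒xddM⇒xdddM⇒xdddd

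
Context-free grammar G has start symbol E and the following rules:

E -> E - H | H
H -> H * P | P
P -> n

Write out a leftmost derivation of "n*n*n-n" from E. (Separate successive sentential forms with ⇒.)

E ⇒ E-H   [E -> E - H]
E-H ⇒ H-H   [E -> H]
H-H ⇒ H*P-H   [H -> H * P]
H*P-H ⇒ H*P*P-H   [H -> H * P]
H*P*P-H ⇒ P*P*P-H   [H -> P]
P*P*P-H ⇒ n*P*P-H   [P -> n]
n*P*P-H ⇒ n*n*P-H   [P -> n]
n*n*P-H ⇒ n*n*n-H   [P -> n]
n*n*n-H ⇒ n*n*n-P   [H -> P]
n*n*n-P ⇒ n*n*n-n   [P -> n]

E ⇒ E-H ⇒ H-H ⇒ H*P-H ⇒ H*P*P-H ⇒ P*P*P-H ⇒ n*P*P-H ⇒ n*n*P-H ⇒ n*n*n-H ⇒ n*n*n-P ⇒ n*n*n-n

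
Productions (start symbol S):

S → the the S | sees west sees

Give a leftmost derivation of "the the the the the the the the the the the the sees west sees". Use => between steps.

S => the the S => the the the the S => the the the the the the S => the the the the the the the the S => the the the the the the the the the the S => the the the the the the the the the the the the S => the the the the the the the the the the the the sees west sees

S => the the S   [S → the the S]
the the S => the the the the S   [S → the the S]
the the the the S => the the the the the the S   [S → the the S]
the the the the the the S => the the the the the the the the S   [S → the the S]
the the the the the the the the S => the the the the the the the the the the S   [S → the the S]
the the the the the the the the the the S => the the the the the the the the the the the the S   [S → the the S]
the the the the the the the the the the the the S => the the the the the the the the the the the the sees west sees   [S → sees west sees]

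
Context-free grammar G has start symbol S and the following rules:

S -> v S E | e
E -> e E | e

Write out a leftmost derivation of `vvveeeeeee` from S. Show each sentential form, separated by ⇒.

S ⇒ vSE   [S -> v S E]
vSE ⇒ vvSEE   [S -> v S E]
vvSEE ⇒ vvvSEEE   [S -> v S E]
vvvSEEE ⇒ vvveEEE   [S -> e]
vvveEEE ⇒ vvveeEE   [E -> e]
vvveeEE ⇒ vvveeeEE   [E -> e E]
vvveeeEE ⇒ vvveeeeEE   [E -> e E]
vvveeeeEE ⇒ vvveeeeeEE   [E -> e E]
vvveeeeeEE ⇒ vvveeeeeeE   [E -> e]
vvveeeeeeE ⇒ vvveeeeeee   [E -> e]

S ⇒ vSE ⇒ vvSEE ⇒ vvvSEEE ⇒ vvveEEE ⇒ vvveeEE ⇒ vvveeeEE ⇒ vvveeeeEE ⇒ vvveeeeeEE ⇒ vvveeeeeeE ⇒ vvveeeeeee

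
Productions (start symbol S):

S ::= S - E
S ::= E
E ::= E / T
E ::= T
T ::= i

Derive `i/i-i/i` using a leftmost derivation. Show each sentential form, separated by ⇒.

S⇒S-E⇒E-E⇒E/T-E⇒T/T-E⇒i/T-E⇒i/i-E⇒i/i-E/T⇒i/i-T/T⇒i/i-i/T⇒i/i-i/i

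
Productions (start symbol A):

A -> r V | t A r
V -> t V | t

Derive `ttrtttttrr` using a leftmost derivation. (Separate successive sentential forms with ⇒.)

A⇒tAr⇒ttArr⇒ttrVrr⇒ttrtVrr⇒ttrttVrr⇒ttrtttVrr⇒ttrttttVrr⇒ttrtttttrr

A ⇒ tAr   [A -> t A r]
tAr ⇒ ttArr   [A -> t A r]
ttArr ⇒ ttrVrr   [A -> r V]
ttrVrr ⇒ ttrtVrr   [V -> t V]
ttrtVrr ⇒ ttrttVrr   [V -> t V]
ttrttVrr ⇒ ttrtttVrr   [V -> t V]
ttrtttVrr ⇒ ttrttttVrr   [V -> t V]
ttrttttVrr ⇒ ttrtttttrr   [V -> t]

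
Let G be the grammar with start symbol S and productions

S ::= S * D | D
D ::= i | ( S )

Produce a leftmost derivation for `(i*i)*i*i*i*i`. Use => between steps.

S => S*D => S*D*D => S*D*D*D => S*D*D*D*D => D*D*D*D*D => (S)*D*D*D*D => (S*D)*D*D*D*D => (D*D)*D*D*D*D => (i*D)*D*D*D*D => (i*i)*D*D*D*D => (i*i)*i*D*D*D => (i*i)*i*i*D*D => (i*i)*i*i*i*D => (i*i)*i*i*i*i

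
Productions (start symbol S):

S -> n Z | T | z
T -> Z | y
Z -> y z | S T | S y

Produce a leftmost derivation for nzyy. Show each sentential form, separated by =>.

S => T => Z => Sy => nZy => nSyy => nzyy

S => T   [S -> T]
T => Z   [T -> Z]
Z => Sy   [Z -> S y]
Sy => nZy   [S -> n Z]
nZy => nSyy   [Z -> S y]
nSyy => nzyy   [S -> z]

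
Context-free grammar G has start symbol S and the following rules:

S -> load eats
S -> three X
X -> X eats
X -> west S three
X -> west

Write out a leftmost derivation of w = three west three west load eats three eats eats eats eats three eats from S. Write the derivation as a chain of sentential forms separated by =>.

S => three X => three X eats => three west S three eats => three west three X three eats => three west three X eats three eats => three west three X eats eats three eats => three west three X eats eats eats three eats => three west three X eats eats eats eats three eats => three west three west S three eats eats eats eats three eats => three west three west load eats three eats eats eats eats three eats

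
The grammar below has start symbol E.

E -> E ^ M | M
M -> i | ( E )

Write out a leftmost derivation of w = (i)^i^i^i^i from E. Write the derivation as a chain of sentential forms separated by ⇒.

E ⇒ E^M   [E -> E ^ M]
E^M ⇒ E^M^M   [E -> E ^ M]
E^M^M ⇒ E^M^M^M   [E -> E ^ M]
E^M^M^M ⇒ E^M^M^M^M   [E -> E ^ M]
E^M^M^M^M ⇒ M^M^M^M^M   [E -> M]
M^M^M^M^M ⇒ (E)^M^M^M^M   [M -> ( E )]
(E)^M^M^M^M ⇒ (M)^M^M^M^M   [E -> M]
(M)^M^M^M^M ⇒ (i)^M^M^M^M   [M -> i]
(i)^M^M^M^M ⇒ (i)^i^M^M^M   [M -> i]
(i)^i^M^M^M ⇒ (i)^i^i^M^M   [M -> i]
(i)^i^i^M^M ⇒ (i)^i^i^i^M   [M -> i]
(i)^i^i^i^M ⇒ (i)^i^i^i^i   [M -> i]

E ⇒ E^M ⇒ E^M^M ⇒ E^M^M^M ⇒ E^M^M^M^M ⇒ M^M^M^M^M ⇒ (E)^M^M^M^M ⇒ (M)^M^M^M^M ⇒ (i)^M^M^M^M ⇒ (i)^i^M^M^M ⇒ (i)^i^i^M^M ⇒ (i)^i^i^i^M ⇒ (i)^i^i^i^i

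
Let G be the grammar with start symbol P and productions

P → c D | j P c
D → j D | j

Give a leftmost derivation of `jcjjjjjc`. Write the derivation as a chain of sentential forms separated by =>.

P => jPc   [P → j P c]
jPc => jcDc   [P → c D]
jcDc => jcjDc   [D → j D]
jcjDc => jcjjDc   [D → j D]
jcjjDc => jcjjjDc   [D → j D]
jcjjjDc => jcjjjjDc   [D → j D]
jcjjjjDc => jcjjjjjc   [D → j]

P => jPc => jcDc => jcjDc => jcjjDc => jcjjjDc => jcjjjjDc => jcjjjjjc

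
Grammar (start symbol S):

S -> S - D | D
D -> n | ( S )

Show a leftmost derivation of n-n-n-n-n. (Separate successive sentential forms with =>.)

S => S-D   [S -> S - D]
S-D => S-D-D   [S -> S - D]
S-D-D => S-D-D-D   [S -> S - D]
S-D-D-D => S-D-D-D-D   [S -> S - D]
S-D-D-D-D => D-D-D-D-D   [S -> D]
D-D-D-D-D => n-D-D-D-D   [D -> n]
n-D-D-D-D => n-n-D-D-D   [D -> n]
n-n-D-D-D => n-n-n-D-D   [D -> n]
n-n-n-D-D => n-n-n-n-D   [D -> n]
n-n-n-n-D => n-n-n-n-n   [D -> n]

S=>S-D=>S-D-D=>S-D-D-D=>S-D-D-D-D=>D-D-D-D-D=>n-D-D-D-D=>n-n-D-D-D=>n-n-n-D-D=>n-n-n-n-D=>n-n-n-n-n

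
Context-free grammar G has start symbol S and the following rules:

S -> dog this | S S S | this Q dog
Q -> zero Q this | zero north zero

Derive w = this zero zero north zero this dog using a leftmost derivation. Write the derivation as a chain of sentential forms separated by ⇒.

S ⇒ this Q dog ⇒ this zero Q this dog ⇒ this zero zero north zero this dog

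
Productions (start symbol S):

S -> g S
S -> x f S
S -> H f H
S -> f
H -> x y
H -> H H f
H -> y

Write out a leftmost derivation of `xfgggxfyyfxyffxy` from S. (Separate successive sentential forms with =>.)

S => xfS   [S -> x f S]
xfS => xfgS   [S -> g S]
xfgS => xfggS   [S -> g S]
xfggS => xfgggS   [S -> g S]
xfgggS => xfgggxfS   [S -> x f S]
xfgggxfS => xfgggxfHfH   [S -> H f H]
xfgggxfHfH => xfgggxfHHffH   [H -> H H f]
xfgggxfHHffH => xfgggxfHHfHffH   [H -> H H f]
xfgggxfHHfHffH => xfgggxfyHfHffH   [H -> y]
xfgggxfyHfHffH => xfgggxfyyfHffH   [H -> y]
xfgggxfyyfHffH => xfgggxfyyfxyffH   [H -> x y]
xfgggxfyyfxyffH => xfgggxfyyfxyffxy   [H -> x y]

S => xfS => xfgS => xfggS => xfgggS => xfgggxfS => xfgggxfHfH => xfgggxfHHffH => xfgggxfHHfHffH => xfgggxfyHfHffH => xfgggxfyyfHffH => xfgggxfyyfxyffH => xfgggxfyyfxyffxy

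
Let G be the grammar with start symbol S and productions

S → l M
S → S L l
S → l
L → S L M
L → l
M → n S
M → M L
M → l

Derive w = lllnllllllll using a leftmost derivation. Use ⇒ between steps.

S⇒SLl⇒lMLl⇒llLl⇒llSLMl⇒llSLlLMl⇒lllMLlLMl⇒lllMLLlLMl⇒lllnSLLlLMl⇒lllnlMLLlLMl⇒lllnllLLlLMl⇒lllnlllLlLMl⇒lllnlllllLMl⇒lllnllllllMl⇒lllnllllllll

S ⇒ SLl   [S → S L l]
SLl ⇒ lMLl   [S → l M]
lMLl ⇒ llLl   [M → l]
llLl ⇒ llSLMl   [L → S L M]
llSLMl ⇒ llSLlLMl   [S → S L l]
llSLlLMl ⇒ lllMLlLMl   [S → l M]
lllMLlLMl ⇒ lllMLLlLMl   [M → M L]
lllMLLlLMl ⇒ lllnSLLlLMl   [M → n S]
lllnSLLlLMl ⇒ lllnlMLLlLMl   [S → l M]
lllnlMLLlLMl ⇒ lllnllLLlLMl   [M → l]
lllnllLLlLMl ⇒ lllnlllLlLMl   [L → l]
lllnlllLlLMl ⇒ lllnlllllLMl   [L → l]
lllnlllllLMl ⇒ lllnllllllMl   [L → l]
lllnllllllMl ⇒ lllnllllllll   [M → l]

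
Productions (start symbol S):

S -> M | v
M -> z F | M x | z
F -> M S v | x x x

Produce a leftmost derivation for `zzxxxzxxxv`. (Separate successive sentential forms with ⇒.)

S ⇒ M   [S -> M]
M ⇒ zF   [M -> z F]
zF ⇒ zMSv   [F -> M S v]
zMSv ⇒ zzFSv   [M -> z F]
zzFSv ⇒ zzxxxSv   [F -> x x x]
zzxxxSv ⇒ zzxxxMv   [S -> M]
zzxxxMv ⇒ zzxxxzFv   [M -> z F]
zzxxxzFv ⇒ zzxxxzxxxv   [F -> x x x]

S⇒M⇒zF⇒zMSv⇒zzFSv⇒zzxxxSv⇒zzxxxMv⇒zzxxxzFv⇒zzxxxzxxxv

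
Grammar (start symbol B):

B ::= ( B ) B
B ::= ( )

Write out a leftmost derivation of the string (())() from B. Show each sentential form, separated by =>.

B => (B)B => (())B => (())()

B => (B)B   [B ::= ( B ) B]
(B)B => (())B   [B ::= ( )]
(())B => (())()   [B ::= ( )]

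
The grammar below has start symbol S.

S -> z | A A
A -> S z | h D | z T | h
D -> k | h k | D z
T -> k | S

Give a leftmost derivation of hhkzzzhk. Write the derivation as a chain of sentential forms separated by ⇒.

S ⇒ AA ⇒ hDA ⇒ hDzA ⇒ hDzzA ⇒ hDzzzA ⇒ hhkzzzA ⇒ hhkzzzhD ⇒ hhkzzzhk

S ⇒ AA   [S -> A A]
AA ⇒ hDA   [A -> h D]
hDA ⇒ hDzA   [D -> D z]
hDzA ⇒ hDzzA   [D -> D z]
hDzzA ⇒ hDzzzA   [D -> D z]
hDzzzA ⇒ hhkzzzA   [D -> h k]
hhkzzzA ⇒ hhkzzzhD   [A -> h D]
hhkzzzhD ⇒ hhkzzzhk   [D -> k]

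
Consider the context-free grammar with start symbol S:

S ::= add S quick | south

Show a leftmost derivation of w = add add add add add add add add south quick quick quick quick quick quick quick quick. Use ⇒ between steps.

S ⇒ add S quick ⇒ add add S quick quick ⇒ add add add S quick quick quick ⇒ add add add add S quick quick quick quick ⇒ add add add add add S quick quick quick quick quick ⇒ add add add add add add S quick quick quick quick quick quick ⇒ add add add add add add add S quick quick quick quick quick quick quick ⇒ add add add add add add add add S quick quick quick quick quick quick quick quick ⇒ add add add add add add add add south quick quick quick quick quick quick quick quick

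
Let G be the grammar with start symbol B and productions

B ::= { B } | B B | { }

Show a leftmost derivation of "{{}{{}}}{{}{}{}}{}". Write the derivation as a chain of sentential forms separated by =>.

B=>BB=>{B}B=>{BB}B=>{{}B}B=>{{}{B}}B=>{{}{{}}}B=>{{}{{}}}BB=>{{}{{}}}{B}B=>{{}{{}}}{BB}B=>{{}{{}}}{BBB}B=>{{}{{}}}{{}BB}B=>{{}{{}}}{{}{}B}B=>{{}{{}}}{{}{}{}}B=>{{}{{}}}{{}{}{}}{}

B => BB   [B ::= B B]
BB => {B}B   [B ::= { B }]
{B}B => {BB}B   [B ::= B B]
{BB}B => {{}B}B   [B ::= { }]
{{}B}B => {{}{B}}B   [B ::= { B }]
{{}{B}}B => {{}{{}}}B   [B ::= { }]
{{}{{}}}B => {{}{{}}}BB   [B ::= B B]
{{}{{}}}BB => {{}{{}}}{B}B   [B ::= { B }]
{{}{{}}}{B}B => {{}{{}}}{BB}B   [B ::= B B]
{{}{{}}}{BB}B => {{}{{}}}{BBB}B   [B ::= B B]
{{}{{}}}{BBB}B => {{}{{}}}{{}BB}B   [B ::= { }]
{{}{{}}}{{}BB}B => {{}{{}}}{{}{}B}B   [B ::= { }]
{{}{{}}}{{}{}B}B => {{}{{}}}{{}{}{}}B   [B ::= { }]
{{}{{}}}{{}{}{}}B => {{}{{}}}{{}{}{}}{}   [B ::= { }]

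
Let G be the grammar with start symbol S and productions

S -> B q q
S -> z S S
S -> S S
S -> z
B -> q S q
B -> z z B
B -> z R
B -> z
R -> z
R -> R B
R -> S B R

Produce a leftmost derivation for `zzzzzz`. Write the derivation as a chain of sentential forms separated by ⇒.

S ⇒ SS   [S -> S S]
SS ⇒ SSS   [S -> S S]
SSS ⇒ zSSSS   [S -> z S S]
zSSSS ⇒ zSSSSS   [S -> S S]
zSSSSS ⇒ zzSSSS   [S -> z]
zzSSSS ⇒ zzzSSS   [S -> z]
zzzSSS ⇒ zzzzSS   [S -> z]
zzzzSS ⇒ zzzzzS   [S -> z]
zzzzzS ⇒ zzzzzz   [S -> z]

S ⇒ SS ⇒ SSS ⇒ zSSSS ⇒ zSSSSS ⇒ zzSSSS ⇒ zzzSSS ⇒ zzzzSS ⇒ zzzzzS ⇒ zzzzzz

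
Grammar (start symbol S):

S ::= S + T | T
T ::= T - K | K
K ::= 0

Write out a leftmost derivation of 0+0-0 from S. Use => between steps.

S => S+T => T+T => K+T => 0+T => 0+T-K => 0+K-K => 0+0-K => 0+0-0

S => S+T   [S ::= S + T]
S+T => T+T   [S ::= T]
T+T => K+T   [T ::= K]
K+T => 0+T   [K ::= 0]
0+T => 0+T-K   [T ::= T - K]
0+T-K => 0+K-K   [T ::= K]
0+K-K => 0+0-K   [K ::= 0]
0+0-K => 0+0-0   [K ::= 0]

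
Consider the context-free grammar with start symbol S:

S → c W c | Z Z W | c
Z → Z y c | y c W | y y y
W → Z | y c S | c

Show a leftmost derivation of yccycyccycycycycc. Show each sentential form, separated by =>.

S => ZZW => ycWZW => yccZW => yccZycW => yccZycycW => yccZycycycW => yccycWycycycW => yccycycSycycycW => yccycyccycycycW => yccycyccycycycZ => yccycyccycycycycW => yccycyccycycycycc

S => ZZW   [S → Z Z W]
ZZW => ycWZW   [Z → y c W]
ycWZW => yccZW   [W → c]
yccZW => yccZycW   [Z → Z y c]
yccZycW => yccZycycW   [Z → Z y c]
yccZycycW => yccZycycycW   [Z → Z y c]
yccZycycycW => yccycWycycycW   [Z → y c W]
yccycWycycycW => yccycycSycycycW   [W → y c S]
yccycycSycycycW => yccycyccycycycW   [S → c]
yccycyccycycycW => yccycyccycycycZ   [W → Z]
yccycyccycycycZ => yccycyccycycycycW   [Z → y c W]
yccycyccycycycycW => yccycyccycycycycc   [W → c]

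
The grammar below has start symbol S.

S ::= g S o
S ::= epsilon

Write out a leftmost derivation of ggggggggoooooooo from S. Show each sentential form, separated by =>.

S => gSo   [S ::= g S o]
gSo => ggSoo   [S ::= g S o]
ggSoo => gggSooo   [S ::= g S o]
gggSooo => ggggSoooo   [S ::= g S o]
ggggSoooo => gggggSooooo   [S ::= g S o]
gggggSooooo => ggggggSoooooo   [S ::= g S o]
ggggggSoooooo => gggggggSooooooo   [S ::= g S o]
gggggggSooooooo => ggggggggSoooooooo   [S ::= g S o]
ggggggggSoooooooo => ggggggggoooooooo   [S ::= epsilon]

S=>gSo=>ggSoo=>gggSooo=>ggggSoooo=>gggggSooooo=>ggggggSoooooo=>gggggggSooooooo=>ggggggggSoooooooo=>ggggggggoooooooo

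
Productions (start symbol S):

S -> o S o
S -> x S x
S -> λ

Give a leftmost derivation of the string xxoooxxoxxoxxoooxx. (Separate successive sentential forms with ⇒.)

S ⇒ xSx   [S -> x S x]
xSx ⇒ xxSxx   [S -> x S x]
xxSxx ⇒ xxoSoxx   [S -> o S o]
xxoSoxx ⇒ xxooSooxx   [S -> o S o]
xxooSooxx ⇒ xxoooSoooxx   [S -> o S o]
xxoooSoooxx ⇒ xxoooxSxoooxx   [S -> x S x]
xxoooxSxoooxx ⇒ xxoooxxSxxoooxx   [S -> x S x]
xxoooxxSxxoooxx ⇒ xxoooxxoSoxxoooxx   [S -> o S o]
xxoooxxoSoxxoooxx ⇒ xxoooxxoxSxoxxoooxx   [S -> x S x]
xxoooxxoxSxoxxoooxx ⇒ xxoooxxoxxoxxoooxx   [S -> λ]

S ⇒ xSx ⇒ xxSxx ⇒ xxoSoxx ⇒ xxooSooxx ⇒ xxoooSoooxx ⇒ xxoooxSxoooxx ⇒ xxoooxxSxxoooxx ⇒ xxoooxxoSoxxoooxx ⇒ xxoooxxoxSxoxxoooxx ⇒ xxoooxxoxxoxxoooxx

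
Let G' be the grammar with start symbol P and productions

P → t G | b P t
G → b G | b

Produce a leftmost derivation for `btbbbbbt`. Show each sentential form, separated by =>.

P => bPt   [P → b P t]
bPt => btGt   [P → t G]
btGt => btbGt   [G → b G]
btbGt => btbbGt   [G → b G]
btbbGt => btbbbGt   [G → b G]
btbbbGt => btbbbbGt   [G → b G]
btbbbbGt => btbbbbbt   [G → b]

P => bPt => btGt => btbGt => btbbGt => btbbbGt => btbbbbGt => btbbbbbt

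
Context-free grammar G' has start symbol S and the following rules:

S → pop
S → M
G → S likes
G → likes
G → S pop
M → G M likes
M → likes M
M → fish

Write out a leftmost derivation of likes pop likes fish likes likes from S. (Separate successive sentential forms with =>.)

S => M => G M likes => likes M likes => likes G M likes likes => likes S likes M likes likes => likes pop likes M likes likes => likes pop likes fish likes likes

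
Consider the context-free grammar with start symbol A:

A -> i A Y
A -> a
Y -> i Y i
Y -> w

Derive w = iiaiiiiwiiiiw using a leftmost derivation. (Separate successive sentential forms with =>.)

A => iAY => iiAYY => iiaYY => iiaiYiY => iiaiiYiiY => iiaiiiYiiiY => iiaiiiiYiiiiY => iiaiiiiwiiiiY => iiaiiiiwiiiiw

A => iAY   [A -> i A Y]
iAY => iiAYY   [A -> i A Y]
iiAYY => iiaYY   [A -> a]
iiaYY => iiaiYiY   [Y -> i Y i]
iiaiYiY => iiaiiYiiY   [Y -> i Y i]
iiaiiYiiY => iiaiiiYiiiY   [Y -> i Y i]
iiaiiiYiiiY => iiaiiiiYiiiiY   [Y -> i Y i]
iiaiiiiYiiiiY => iiaiiiiwiiiiY   [Y -> w]
iiaiiiiwiiiiY => iiaiiiiwiiiiw   [Y -> w]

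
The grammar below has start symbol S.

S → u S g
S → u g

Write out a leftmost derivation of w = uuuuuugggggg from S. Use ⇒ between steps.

S ⇒ uSg   [S → u S g]
uSg ⇒ uuSgg   [S → u S g]
uuSgg ⇒ uuuSggg   [S → u S g]
uuuSggg ⇒ uuuuSgggg   [S → u S g]
uuuuSgggg ⇒ uuuuuSggggg   [S → u S g]
uuuuuSggggg ⇒ uuuuuugggggg   [S → u g]

S⇒uSg⇒uuSgg⇒uuuSggg⇒uuuuSgggg⇒uuuuuSggggg⇒uuuuuugggggg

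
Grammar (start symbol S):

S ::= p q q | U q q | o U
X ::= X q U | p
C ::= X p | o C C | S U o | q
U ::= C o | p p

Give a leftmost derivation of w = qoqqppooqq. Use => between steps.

S => Uqq => Coqq => SUooqq => UqqUooqq => CoqqUooqq => qoqqUooqq => qoqqppooqq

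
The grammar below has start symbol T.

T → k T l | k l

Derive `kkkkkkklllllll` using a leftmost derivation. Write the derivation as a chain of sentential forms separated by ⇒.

T⇒kTl⇒kkTll⇒kkkTlll⇒kkkkTllll⇒kkkkkTlllll⇒kkkkkkTllllll⇒kkkkkkklllllll

T ⇒ kTl   [T → k T l]
kTl ⇒ kkTll   [T → k T l]
kkTll ⇒ kkkTlll   [T → k T l]
kkkTlll ⇒ kkkkTllll   [T → k T l]
kkkkTllll ⇒ kkkkkTlllll   [T → k T l]
kkkkkTlllll ⇒ kkkkkkTllllll   [T → k T l]
kkkkkkTllllll ⇒ kkkkkkklllllll   [T → k l]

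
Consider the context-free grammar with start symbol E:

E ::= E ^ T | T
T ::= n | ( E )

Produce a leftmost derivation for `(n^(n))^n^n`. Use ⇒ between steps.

E ⇒ E^T   [E ::= E ^ T]
E^T ⇒ E^T^T   [E ::= E ^ T]
E^T^T ⇒ T^T^T   [E ::= T]
T^T^T ⇒ (E)^T^T   [T ::= ( E )]
(E)^T^T ⇒ (E^T)^T^T   [E ::= E ^ T]
(E^T)^T^T ⇒ (T^T)^T^T   [E ::= T]
(T^T)^T^T ⇒ (n^T)^T^T   [T ::= n]
(n^T)^T^T ⇒ (n^(E))^T^T   [T ::= ( E )]
(n^(E))^T^T ⇒ (n^(T))^T^T   [E ::= T]
(n^(T))^T^T ⇒ (n^(n))^T^T   [T ::= n]
(n^(n))^T^T ⇒ (n^(n))^n^T   [T ::= n]
(n^(n))^n^T ⇒ (n^(n))^n^n   [T ::= n]

E ⇒ E^T ⇒ E^T^T ⇒ T^T^T ⇒ (E)^T^T ⇒ (E^T)^T^T ⇒ (T^T)^T^T ⇒ (n^T)^T^T ⇒ (n^(E))^T^T ⇒ (n^(T))^T^T ⇒ (n^(n))^T^T ⇒ (n^(n))^n^T ⇒ (n^(n))^n^n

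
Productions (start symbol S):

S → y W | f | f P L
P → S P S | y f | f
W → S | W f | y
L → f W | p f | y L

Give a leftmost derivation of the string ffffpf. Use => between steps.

S=>fPL=>fSPSL=>ffPSL=>fffSL=>ffffL=>ffffpf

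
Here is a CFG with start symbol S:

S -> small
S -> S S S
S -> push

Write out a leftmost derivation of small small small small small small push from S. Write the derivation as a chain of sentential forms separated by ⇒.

S ⇒ S S S ⇒ S S S S S ⇒ S S S S S S S ⇒ small S S S S S S ⇒ small small S S S S S ⇒ small small small S S S S ⇒ small small small small S S S ⇒ small small small small small S S ⇒ small small small small small small S ⇒ small small small small small small push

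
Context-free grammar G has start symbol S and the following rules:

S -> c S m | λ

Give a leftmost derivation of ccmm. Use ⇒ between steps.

S ⇒ cSm ⇒ ccSmm ⇒ ccmm

S ⇒ cSm   [S -> c S m]
cSm ⇒ ccSmm   [S -> c S m]
ccSmm ⇒ ccmm   [S -> λ]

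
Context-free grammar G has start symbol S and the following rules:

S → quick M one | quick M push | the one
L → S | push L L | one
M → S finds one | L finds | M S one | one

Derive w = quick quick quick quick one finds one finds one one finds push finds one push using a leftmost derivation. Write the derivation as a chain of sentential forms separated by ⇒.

S ⇒ quick M push ⇒ quick S finds one push ⇒ quick quick M push finds one push ⇒ quick quick L finds push finds one push ⇒ quick quick S finds push finds one push ⇒ quick quick quick M one finds push finds one push ⇒ quick quick quick S finds one one finds push finds one push ⇒ quick quick quick quick M one finds one one finds push finds one push ⇒ quick quick quick quick L finds one finds one one finds push finds one push ⇒ quick quick quick quick one finds one finds one one finds push finds one push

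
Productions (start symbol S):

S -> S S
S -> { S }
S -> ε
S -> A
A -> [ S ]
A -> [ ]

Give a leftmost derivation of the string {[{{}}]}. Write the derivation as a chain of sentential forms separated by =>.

S => {S} => {SS} => {SSS} => {ASS} => {[S]SS} => {[SS]SS} => {[{S}S]SS} => {[{{S}}S]SS} => {[{{}}S]SS} => {[{{}}]SS} => {[{{}}]S} => {[{{}}]}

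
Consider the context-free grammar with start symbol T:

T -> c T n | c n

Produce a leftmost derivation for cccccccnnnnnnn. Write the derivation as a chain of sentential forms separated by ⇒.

T ⇒ cTn ⇒ ccTnn ⇒ cccTnnn ⇒ ccccTnnnn ⇒ cccccTnnnnn ⇒ ccccccTnnnnnn ⇒ cccccccnnnnnnn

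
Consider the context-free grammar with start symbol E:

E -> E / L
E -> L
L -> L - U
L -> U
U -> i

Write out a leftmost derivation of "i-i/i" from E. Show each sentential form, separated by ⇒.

E ⇒ E/L ⇒ L/L ⇒ L-U/L ⇒ U-U/L ⇒ i-U/L ⇒ i-i/L ⇒ i-i/U ⇒ i-i/i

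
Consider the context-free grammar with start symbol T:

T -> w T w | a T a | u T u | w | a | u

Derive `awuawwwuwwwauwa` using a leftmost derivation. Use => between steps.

T=>aTa=>awTwa=>awuTuwa=>awuaTauwa=>awuawTwauwa=>awuawwTwwauwa=>awuawwwTwwwauwa=>awuawwwuwwwauwa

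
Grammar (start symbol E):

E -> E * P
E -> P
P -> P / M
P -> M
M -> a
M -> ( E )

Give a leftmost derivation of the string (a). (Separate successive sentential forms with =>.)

E => P => M => (E) => (P) => (M) => (a)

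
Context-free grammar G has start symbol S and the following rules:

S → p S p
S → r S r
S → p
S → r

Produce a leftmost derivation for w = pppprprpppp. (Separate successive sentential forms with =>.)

S => pSp => ppSpp => pppSppp => ppppSpppp => pppprSrpppp => pppprprpppp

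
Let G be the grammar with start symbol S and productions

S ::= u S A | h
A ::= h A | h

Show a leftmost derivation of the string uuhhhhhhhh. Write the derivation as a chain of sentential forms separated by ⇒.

S ⇒ uSA   [S ::= u S A]
uSA ⇒ uuSAA   [S ::= u S A]
uuSAA ⇒ uuhAA   [S ::= h]
uuhAA ⇒ uuhhAA   [A ::= h A]
uuhhAA ⇒ uuhhhAA   [A ::= h A]
uuhhhAA ⇒ uuhhhhAA   [A ::= h A]
uuhhhhAA ⇒ uuhhhhhA   [A ::= h]
uuhhhhhA ⇒ uuhhhhhhA   [A ::= h A]
uuhhhhhhA ⇒ uuhhhhhhhA   [A ::= h A]
uuhhhhhhhA ⇒ uuhhhhhhhh   [A ::= h]

S ⇒ uSA ⇒ uuSAA ⇒ uuhAA ⇒ uuhhAA ⇒ uuhhhAA ⇒ uuhhhhAA ⇒ uuhhhhhA ⇒ uuhhhhhhA ⇒ uuhhhhhhhA ⇒ uuhhhhhhhh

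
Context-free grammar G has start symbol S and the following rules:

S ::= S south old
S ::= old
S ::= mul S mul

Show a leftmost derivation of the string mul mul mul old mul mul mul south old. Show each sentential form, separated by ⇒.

S ⇒ S south old ⇒ mul S mul south old ⇒ mul mul S mul mul south old ⇒ mul mul mul S mul mul mul south old ⇒ mul mul mul old mul mul mul south old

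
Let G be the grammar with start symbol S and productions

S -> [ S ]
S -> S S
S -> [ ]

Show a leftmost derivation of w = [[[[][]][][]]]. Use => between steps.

S=>[S]=>[[S]]=>[[SS]]=>[[SSS]]=>[[[S]SS]]=>[[[SS]SS]]=>[[[[]S]SS]]=>[[[[][]]SS]]=>[[[[][]][]S]]=>[[[[][]][][]]]

S => [S]   [S -> [ S ]]
[S] => [[S]]   [S -> [ S ]]
[[S]] => [[SS]]   [S -> S S]
[[SS]] => [[SSS]]   [S -> S S]
[[SSS]] => [[[S]SS]]   [S -> [ S ]]
[[[S]SS]] => [[[SS]SS]]   [S -> S S]
[[[SS]SS]] => [[[[]S]SS]]   [S -> [ ]]
[[[[]S]SS]] => [[[[][]]SS]]   [S -> [ ]]
[[[[][]]SS]] => [[[[][]][]S]]   [S -> [ ]]
[[[[][]][]S]] => [[[[][]][][]]]   [S -> [ ]]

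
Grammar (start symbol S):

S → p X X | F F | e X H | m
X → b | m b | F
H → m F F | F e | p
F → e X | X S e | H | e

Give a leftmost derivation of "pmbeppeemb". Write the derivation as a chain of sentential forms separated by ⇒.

S ⇒ pXX ⇒ pFX ⇒ pXSeX ⇒ pmbSeX ⇒ pmbeXHeX ⇒ pmbeFHeX ⇒ pmbeHHeX ⇒ pmbepHeX ⇒ pmbepFeeX ⇒ pmbepHeeX ⇒ pmbeppeeX ⇒ pmbeppeemb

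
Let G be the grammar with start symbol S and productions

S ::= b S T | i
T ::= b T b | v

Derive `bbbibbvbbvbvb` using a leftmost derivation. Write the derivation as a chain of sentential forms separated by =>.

S => bST   [S ::= b S T]
bST => bbSTT   [S ::= b S T]
bbSTT => bbbSTTT   [S ::= b S T]
bbbSTTT => bbbiTTT   [S ::= i]
bbbiTTT => bbbibTbTT   [T ::= b T b]
bbbibTbTT => bbbibbTbbTT   [T ::= b T b]
bbbibbTbbTT => bbbibbvbbTT   [T ::= v]
bbbibbvbbTT => bbbibbvbbvT   [T ::= v]
bbbibbvbbvT => bbbibbvbbvbTb   [T ::= b T b]
bbbibbvbbvbTb => bbbibbvbbvbvb   [T ::= v]

S=>bST=>bbSTT=>bbbSTTT=>bbbiTTT=>bbbibTbTT=>bbbibbTbbTT=>bbbibbvbbTT=>bbbibbvbbvT=>bbbibbvbbvbTb=>bbbibbvbbvbvb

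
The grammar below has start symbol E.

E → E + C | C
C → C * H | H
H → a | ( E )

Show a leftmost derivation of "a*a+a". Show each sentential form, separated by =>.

E => E+C => C+C => C*H+C => H*H+C => a*H+C => a*a+C => a*a+H => a*a+a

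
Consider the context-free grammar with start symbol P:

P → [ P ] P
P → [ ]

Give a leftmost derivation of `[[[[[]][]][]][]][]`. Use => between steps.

P => [P]P   [P → [ P ] P]
[P]P => [[P]P]P   [P → [ P ] P]
[[P]P]P => [[[P]P]P]P   [P → [ P ] P]
[[[P]P]P]P => [[[[P]P]P]P]P   [P → [ P ] P]
[[[[P]P]P]P]P => [[[[[]]P]P]P]P   [P → [ ]]
[[[[[]]P]P]P]P => [[[[[]][]]P]P]P   [P → [ ]]
[[[[[]][]]P]P]P => [[[[[]][]][]]P]P   [P → [ ]]
[[[[[]][]][]]P]P => [[[[[]][]][]][]]P   [P → [ ]]
[[[[[]][]][]][]]P => [[[[[]][]][]][]][]   [P → [ ]]

P=>[P]P=>[[P]P]P=>[[[P]P]P]P=>[[[[P]P]P]P]P=>[[[[[]]P]P]P]P=>[[[[[]][]]P]P]P=>[[[[[]][]][]]P]P=>[[[[[]][]][]][]]P=>[[[[[]][]][]][]][]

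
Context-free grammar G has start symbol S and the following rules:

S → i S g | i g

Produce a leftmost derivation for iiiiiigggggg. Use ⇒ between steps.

S ⇒ iSg   [S → i S g]
iSg ⇒ iiSgg   [S → i S g]
iiSgg ⇒ iiiSggg   [S → i S g]
iiiSggg ⇒ iiiiSgggg   [S → i S g]
iiiiSgggg ⇒ iiiiiSggggg   [S → i S g]
iiiiiSggggg ⇒ iiiiiigggggg   [S → i g]

S ⇒ iSg ⇒ iiSgg ⇒ iiiSggg ⇒ iiiiSgggg ⇒ iiiiiSggggg ⇒ iiiiiigggggg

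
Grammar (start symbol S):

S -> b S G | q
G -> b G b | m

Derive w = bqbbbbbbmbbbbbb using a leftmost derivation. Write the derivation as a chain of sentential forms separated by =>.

S=>bSG=>bqG=>bqbGb=>bqbbGbb=>bqbbbGbbb=>bqbbbbGbbbb=>bqbbbbbGbbbbb=>bqbbbbbbGbbbbbb=>bqbbbbbbmbbbbbb

S => bSG   [S -> b S G]
bSG => bqG   [S -> q]
bqG => bqbGb   [G -> b G b]
bqbGb => bqbbGbb   [G -> b G b]
bqbbGbb => bqbbbGbbb   [G -> b G b]
bqbbbGbbb => bqbbbbGbbbb   [G -> b G b]
bqbbbbGbbbb => bqbbbbbGbbbbb   [G -> b G b]
bqbbbbbGbbbbb => bqbbbbbbGbbbbbb   [G -> b G b]
bqbbbbbbGbbbbbb => bqbbbbbbmbbbbbb   [G -> m]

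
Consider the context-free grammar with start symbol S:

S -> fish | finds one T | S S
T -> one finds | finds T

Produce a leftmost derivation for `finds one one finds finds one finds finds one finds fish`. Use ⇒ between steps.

S ⇒ S S ⇒ finds one T S ⇒ finds one one finds S ⇒ finds one one finds S S ⇒ finds one one finds finds one T S ⇒ finds one one finds finds one finds T S ⇒ finds one one finds finds one finds finds T S ⇒ finds one one finds finds one finds finds one finds S ⇒ finds one one finds finds one finds finds one finds fish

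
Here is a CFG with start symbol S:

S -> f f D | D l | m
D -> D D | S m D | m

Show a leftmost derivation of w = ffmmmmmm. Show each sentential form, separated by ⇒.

S ⇒ ffD ⇒ ffDD ⇒ ffDDD ⇒ ffDDDD ⇒ ffDDDDD ⇒ ffDDDDDD ⇒ ffmDDDDD ⇒ ffmmDDDD ⇒ ffmmmDDD ⇒ ffmmmmDD ⇒ ffmmmmmD ⇒ ffmmmmmm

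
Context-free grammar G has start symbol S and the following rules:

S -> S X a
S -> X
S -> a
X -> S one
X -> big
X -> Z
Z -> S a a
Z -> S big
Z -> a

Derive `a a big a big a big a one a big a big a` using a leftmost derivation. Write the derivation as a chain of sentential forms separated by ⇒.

S ⇒ S X a   [S -> S X a]
S X a ⇒ S X a X a   [S -> S X a]
S X a X a ⇒ S X a X a X a   [S -> S X a]
S X a X a X a ⇒ a X a X a X a   [S -> a]
a X a X a X a ⇒ a S one a X a X a   [X -> S one]
a S one a X a X a ⇒ a S X a one a X a X a   [S -> S X a]
a S X a one a X a X a ⇒ a S X a X a one a X a X a   [S -> S X a]
a S X a X a one a X a X a ⇒ a S X a X a X a one a X a X a   [S -> S X a]
a S X a X a X a one a X a X a ⇒ a a X a X a X a one a X a X a   [S -> a]
a a X a X a X a one a X a X a ⇒ a a big a X a X a one a X a X a   [X -> big]
a a big a X a X a one a X a X a ⇒ a a big a big a X a one a X a X a   [X -> big]
a a big a big a X a one a X a X a ⇒ a a big a big a big a one a X a X a   [X -> big]
a a big a big a big a one a X a X a ⇒ a a big a big a big a one a big a X a   [X -> big]
a a big a big a big a one a big a X a ⇒ a a big a big a big a one a big a big a   [X -> big]

S ⇒ S X a ⇒ S X a X a ⇒ S X a X a X a ⇒ a X a X a X a ⇒ a S one a X a X a ⇒ a S X a one a X a X a ⇒ a S X a X a one a X a X a ⇒ a S X a X a X a one a X a X a ⇒ a a X a X a X a one a X a X a ⇒ a a big a X a X a one a X a X a ⇒ a a big a big a X a one a X a X a ⇒ a a big a big a big a one a X a X a ⇒ a a big a big a big a one a big a X a ⇒ a a big a big a big a one a big a big a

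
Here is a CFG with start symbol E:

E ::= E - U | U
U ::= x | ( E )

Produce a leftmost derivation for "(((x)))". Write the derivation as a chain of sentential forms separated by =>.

E => U   [E ::= U]
U => (E)   [U ::= ( E )]
(E) => (U)   [E ::= U]
(U) => ((E))   [U ::= ( E )]
((E)) => ((U))   [E ::= U]
((U)) => (((E)))   [U ::= ( E )]
(((E))) => (((U)))   [E ::= U]
(((U))) => (((x)))   [U ::= x]

E => U => (E) => (U) => ((E)) => ((U)) => (((E))) => (((U))) => (((x)))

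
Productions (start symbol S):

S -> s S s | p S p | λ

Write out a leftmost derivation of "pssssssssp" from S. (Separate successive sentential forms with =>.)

S => pSp => psSsp => pssSssp => psssSsssp => pssssSssssp => pssssssssp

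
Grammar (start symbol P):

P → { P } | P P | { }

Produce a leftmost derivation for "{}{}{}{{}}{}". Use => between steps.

P => PP => PPP => PPPP => {}PPP => {}{}PP => {}{}{}P => {}{}{}PP => {}{}{}{P}P => {}{}{}{{}}P => {}{}{}{{}}{}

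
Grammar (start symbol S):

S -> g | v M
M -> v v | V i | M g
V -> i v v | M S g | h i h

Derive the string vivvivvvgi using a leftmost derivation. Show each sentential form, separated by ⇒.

S⇒vM⇒vVi⇒vMSgi⇒vViSgi⇒vivviSgi⇒vivvivMgi⇒vivvivvvgi

S ⇒ vM   [S -> v M]
vM ⇒ vVi   [M -> V i]
vVi ⇒ vMSgi   [V -> M S g]
vMSgi ⇒ vViSgi   [M -> V i]
vViSgi ⇒ vivviSgi   [V -> i v v]
vivviSgi ⇒ vivvivMgi   [S -> v M]
vivvivMgi ⇒ vivvivvvgi   [M -> v v]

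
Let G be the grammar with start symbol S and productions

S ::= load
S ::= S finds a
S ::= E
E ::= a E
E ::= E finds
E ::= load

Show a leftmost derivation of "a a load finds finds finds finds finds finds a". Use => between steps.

S => S finds a => E finds a => E finds finds a => E finds finds finds a => a E finds finds finds a => a E finds finds finds finds a => a E finds finds finds finds finds a => a E finds finds finds finds finds finds a => a a E finds finds finds finds finds finds a => a a load finds finds finds finds finds finds a

S => S finds a   [S ::= S finds a]
S finds a => E finds a   [S ::= E]
E finds a => E finds finds a   [E ::= E finds]
E finds finds a => E finds finds finds a   [E ::= E finds]
E finds finds finds a => a E finds finds finds a   [E ::= a E]
a E finds finds finds a => a E finds finds finds finds a   [E ::= E finds]
a E finds finds finds finds a => a E finds finds finds finds finds a   [E ::= E finds]
a E finds finds finds finds finds a => a E finds finds finds finds finds finds a   [E ::= E finds]
a E finds finds finds finds finds finds a => a a E finds finds finds finds finds finds a   [E ::= a E]
a a E finds finds finds finds finds finds a => a a load finds finds finds finds finds finds a   [E ::= load]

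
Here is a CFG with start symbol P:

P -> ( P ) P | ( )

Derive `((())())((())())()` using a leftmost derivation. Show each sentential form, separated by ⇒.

P ⇒ (P)P ⇒ ((P)P)P ⇒ ((())P)P ⇒ ((())())P ⇒ ((())())(P)P ⇒ ((())())((P)P)P ⇒ ((())())((())P)P ⇒ ((())())((())())P ⇒ ((())())((())())()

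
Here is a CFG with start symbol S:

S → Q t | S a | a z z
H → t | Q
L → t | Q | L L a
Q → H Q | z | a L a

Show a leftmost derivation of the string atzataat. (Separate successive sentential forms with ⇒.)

S ⇒ Qt ⇒ aLat ⇒ aLLaat ⇒ aLLaLaat ⇒ atLaLaat ⇒ atQaLaat ⇒ atzaLaat ⇒ atzataat

S ⇒ Qt   [S → Q t]
Qt ⇒ aLat   [Q → a L a]
aLat ⇒ aLLaat   [L → L L a]
aLLaat ⇒ aLLaLaat   [L → L L a]
aLLaLaat ⇒ atLaLaat   [L → t]
atLaLaat ⇒ atQaLaat   [L → Q]
atQaLaat ⇒ atzaLaat   [Q → z]
atzaLaat ⇒ atzataat   [L → t]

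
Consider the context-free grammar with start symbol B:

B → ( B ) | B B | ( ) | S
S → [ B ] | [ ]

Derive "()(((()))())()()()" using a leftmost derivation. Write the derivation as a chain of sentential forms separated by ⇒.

B ⇒ BB   [B → B B]
BB ⇒ BBB   [B → B B]
BBB ⇒ BBBB   [B → B B]
BBBB ⇒ ()BBB   [B → ( )]
()BBB ⇒ ()BBBB   [B → B B]
()BBBB ⇒ ()(B)BBB   [B → ( B )]
()(B)BBB ⇒ ()(BB)BBB   [B → B B]
()(BB)BBB ⇒ ()((B)B)BBB   [B → ( B )]
()((B)B)BBB ⇒ ()(((B))B)BBB   [B → ( B )]
()(((B))B)BBB ⇒ ()(((()))B)BBB   [B → ( )]
()(((()))B)BBB ⇒ ()(((()))())BBB   [B → ( )]
()(((()))())BBB ⇒ ()(((()))())()BB   [B → ( )]
()(((()))())()BB ⇒ ()(((()))())()()B   [B → ( )]
()(((()))())()()B ⇒ ()(((()))())()()()   [B → ( )]

B ⇒ BB ⇒ BBB ⇒ BBBB ⇒ ()BBB ⇒ ()BBBB ⇒ ()(B)BBB ⇒ ()(BB)BBB ⇒ ()((B)B)BBB ⇒ ()(((B))B)BBB ⇒ ()(((()))B)BBB ⇒ ()(((()))())BBB ⇒ ()(((()))())()BB ⇒ ()(((()))())()()B ⇒ ()(((()))())()()()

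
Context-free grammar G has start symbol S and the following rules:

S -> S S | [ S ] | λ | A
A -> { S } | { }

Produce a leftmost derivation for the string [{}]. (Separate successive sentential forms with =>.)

S => [S] => [A] => [{}]

S => [S]   [S -> [ S ]]
[S] => [A]   [S -> A]
[A] => [{}]   [A -> { }]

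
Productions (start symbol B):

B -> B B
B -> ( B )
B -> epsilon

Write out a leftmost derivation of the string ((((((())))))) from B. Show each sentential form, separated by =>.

B => (B) => ((B)) => (((B))) => ((((B)))) => (((((B))))) => ((((((B)))))) => (((((((B))))))) => ((((((()))))))

B => (B)   [B -> ( B )]
(B) => ((B))   [B -> ( B )]
((B)) => (((B)))   [B -> ( B )]
(((B))) => ((((B))))   [B -> ( B )]
((((B)))) => (((((B)))))   [B -> ( B )]
(((((B))))) => ((((((B))))))   [B -> ( B )]
((((((B)))))) => (((((((B)))))))   [B -> ( B )]
(((((((B))))))) => ((((((()))))))   [B -> epsilon]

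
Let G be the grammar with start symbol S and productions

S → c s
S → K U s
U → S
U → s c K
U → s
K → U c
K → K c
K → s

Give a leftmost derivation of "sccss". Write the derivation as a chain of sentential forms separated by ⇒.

S⇒KUs⇒KcUs⇒KccUs⇒sccUs⇒sccss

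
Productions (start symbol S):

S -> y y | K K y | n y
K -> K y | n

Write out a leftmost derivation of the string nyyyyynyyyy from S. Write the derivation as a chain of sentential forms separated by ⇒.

S ⇒ KKy ⇒ KyKy ⇒ KyyKy ⇒ KyyyKy ⇒ KyyyyKy ⇒ KyyyyyKy ⇒ nyyyyyKy ⇒ nyyyyyKyy ⇒ nyyyyyKyyy ⇒ nyyyyyKyyyy ⇒ nyyyyynyyyy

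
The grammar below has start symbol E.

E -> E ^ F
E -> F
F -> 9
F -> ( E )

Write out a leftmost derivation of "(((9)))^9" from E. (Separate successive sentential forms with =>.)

E => E^F => F^F => (E)^F => (F)^F => ((E))^F => ((F))^F => (((E)))^F => (((F)))^F => (((9)))^F => (((9)))^9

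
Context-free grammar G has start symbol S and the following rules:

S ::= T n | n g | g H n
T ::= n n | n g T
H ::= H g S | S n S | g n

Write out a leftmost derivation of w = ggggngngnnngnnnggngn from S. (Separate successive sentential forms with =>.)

S => gHn   [S ::= g H n]
gHn => gHgSn   [H ::= H g S]
gHgSn => gSnSgSn   [H ::= S n S]
gSnSgSn => ggHnnSgSn   [S ::= g H n]
ggHnnSgSn => ggSnSnnSgSn   [H ::= S n S]
ggSnSnnSgSn => gggHnnSnnSgSn   [S ::= g H n]
gggHnnSnnSgSn => gggHgSnnSnnSgSn   [H ::= H g S]
gggHgSnnSnnSgSn => ggggngSnnSnnSgSn   [H ::= g n]
ggggngSnnSnnSgSn => ggggngngnnSnnSgSn   [S ::= n g]
ggggngngnnSnnSgSn => ggggngngnnngnnSgSn   [S ::= n g]
ggggngngnnngnnSgSn => ggggngngnnngnnnggSn   [S ::= n g]
ggggngngnnngnnnggSn => ggggngngnnngnnnggngn   [S ::= n g]

S => gHn => gHgSn => gSnSgSn => ggHnnSgSn => ggSnSnnSgSn => gggHnnSnnSgSn => gggHgSnnSnnSgSn => ggggngSnnSnnSgSn => ggggngngnnSnnSgSn => ggggngngnnngnnSgSn => ggggngngnnngnnnggSn => ggggngngnnngnnnggngn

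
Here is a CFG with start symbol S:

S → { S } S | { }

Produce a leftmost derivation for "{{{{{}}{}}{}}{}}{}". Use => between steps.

S => {S}S => {{S}S}S => {{{S}S}S}S => {{{{S}S}S}S}S => {{{{{}}S}S}S}S => {{{{{}}{}}S}S}S => {{{{{}}{}}{}}S}S => {{{{{}}{}}{}}{}}S => {{{{{}}{}}{}}{}}{}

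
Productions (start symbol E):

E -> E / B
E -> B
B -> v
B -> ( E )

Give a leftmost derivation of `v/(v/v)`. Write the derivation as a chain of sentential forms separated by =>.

E => E/B => B/B => v/B => v/(E) => v/(E/B) => v/(B/B) => v/(v/B) => v/(v/v)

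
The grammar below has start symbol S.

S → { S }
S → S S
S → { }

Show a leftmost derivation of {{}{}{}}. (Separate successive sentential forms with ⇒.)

S ⇒ {S} ⇒ {SS} ⇒ {SSS} ⇒ {{}SS} ⇒ {{}{}S} ⇒ {{}{}{}}

S ⇒ {S}   [S → { S }]
{S} ⇒ {SS}   [S → S S]
{SS} ⇒ {SSS}   [S → S S]
{SSS} ⇒ {{}SS}   [S → { }]
{{}SS} ⇒ {{}{}S}   [S → { }]
{{}{}S} ⇒ {{}{}{}}   [S → { }]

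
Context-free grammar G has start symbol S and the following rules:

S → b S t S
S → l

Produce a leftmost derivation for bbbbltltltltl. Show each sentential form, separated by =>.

S => bStS   [S → b S t S]
bStS => bbStStS   [S → b S t S]
bbStStS => bbbStStStS   [S → b S t S]
bbbStStStS => bbbbStStStStS   [S → b S t S]
bbbbStStStStS => bbbbltStStStS   [S → l]
bbbbltStStStS => bbbbltltStStS   [S → l]
bbbbltltStStS => bbbbltltltStS   [S → l]
bbbbltltltStS => bbbbltltltltS   [S → l]
bbbbltltltltS => bbbbltltltltl   [S → l]

S => bStS => bbStStS => bbbStStStS => bbbbStStStStS => bbbbltStStStS => bbbbltltStStS => bbbbltltltStS => bbbbltltltltS => bbbbltltltltl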